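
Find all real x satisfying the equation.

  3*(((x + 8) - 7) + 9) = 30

Step 1. [3*(((x + 8) - 7) + 9) = 30] 3 out front; divide by 3. So div: ((x + 8) - 7) + 9 = 10.
Step 2. [((x + 8) - 7) + 9 = 10] the outer +9 inverts by subtracting 9. So sub: (x + 8) - 7 = 1.
Step 3. [(x + 8) - 7 = 1] peel the -7: add 7 from each side ⇒ sub: x + 8 = 8.
Step 4. [x + 8 = 8] the outer +8 inverts by subtracting 8, so sub: x = 0.

Answer: x ∈ {0}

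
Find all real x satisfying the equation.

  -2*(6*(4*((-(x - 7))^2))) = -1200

Step 1. [-2*(6*(4*((-(x - 7))^2))) = -1200] -2 out front; divide by -2 ⇒ div: 6*(4*((-(x - 7))^2)) = 600.
Step 2. [6*(4*((-(x - 7))^2)) = 600] LHS = 6·(…); ÷6 both sides ⇒ div: 4*((-(x - 7))^2) = 100.
Step 3. [4*((-(x - 7))^2) = 100] leading coefficient 4: divide by 4 ⇒ div: (-(x - 7))^2 = 25.
Step 4. [(-(x - 7))^2 = 25] 25 ≥ 0, LHS is (·)² — take ±√ ⇒ sqrt: -(x - 7) = 5 or -5.
Step 5. [-(x - 7) = 5 or -5] flip signs both sides. So neg: x - 7 = -5 or 5.
Step 6. [x - 7 = -5 or 5] add 7: x sits inside (… - 7), so sub: x = 2 or 12.

Answer: x ∈ {2, 12}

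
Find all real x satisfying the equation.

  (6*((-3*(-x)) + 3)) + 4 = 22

Step 1. [(6*((-3*(-x)) + 3)) + 4 = 22] peel the +4: subtract 4 from each side, so sub: 6*((-3*(-x)) + 3) = 18.
Step 2. [6*((-3*(-x)) + 3) = 18] divide by the outer 6, so div: (-3*(-x)) + 3 = 3.
Step 3. [(-3*(-x)) + 3 = 3] the outer +3 inverts by subtracting 3. So sub: -3*(-x) = 0.
Step 4. [-3*(-x) = 0] -3·(inner) — divide through by -3, so div: -x = 0.
Step 5. [-x = 0] leading − — multiply by −1 ⇒ neg: x = 0.

Answer: x ∈ {0}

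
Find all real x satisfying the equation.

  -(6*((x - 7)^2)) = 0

Step 1. [-(6*((x - 7)^2)) = 0] LHS negated; negate both sides, so neg: 6*((x - 7)^2) = 0.
Step 2. [6*((x - 7)^2) = 0] 6·(inner) — divide through by 6, so div: (x - 7)^2 = 0.
Step 3. [(x - 7)^2 = 0] 0 ≥ 0, LHS is (·)² — take ±√. So sqrt: x - 7 = 0.
Step 4. [x - 7 = 0] -7 is outermost — add 7 both sides. So sub: x = 7.

Answer: x ∈ {7}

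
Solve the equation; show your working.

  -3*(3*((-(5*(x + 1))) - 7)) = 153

Step 1. [-3*(3*((-(5*(x + 1))) - 7)) = 153] LHS = -3·(…); ÷-3 both sides, so div: 3*((-(5*(x + 1))) - 7) = -51.
Step 2. [3*((-(5*(x + 1))) - 7) = -51] divide by the outer 3. So div: (-(5*(x + 1))) - 7 = -17.
Step 3. [(-(5*(x + 1))) - 7 = -17] the outer -7 inverts by adding 7. So sub: -(5*(x + 1)) = -10.
Step 4. [-(5*(x + 1)) = -10] leading − — multiply by −1, so neg: 5*(x + 1) = 10.
Step 5. [5*(x + 1) = 10] LHS = 5·(…); ÷5 both sides. So div: x + 1 = 2.
Step 6. [x + 1 = 2] subtract 1: x sits inside (… + 1), so sub: x = 1.

Answer: x ∈ {1}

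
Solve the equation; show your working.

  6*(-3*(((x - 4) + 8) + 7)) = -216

Step 1. [6*(-3*(((x - 4) + 8) + 7)) = -216] LHS = 6·(…); ÷6 both sides ⇒ div: -3*(((x - 4) + 8) + 7) = -36.
Step 2. [-3*(((x - 4) + 8) + 7) = -36] divide by the outer -3 ⇒ div: ((x - 4) + 8) + 7 = 12.
Step 3. [((x - 4) + 8) + 7 = 12] the outer +7 inverts by subtracting 7. So sub: (x - 4) + 8 = 5.
Step 4. [(x - 4) + 8 = 5] peel the +8: subtract 8 from each side. So sub: x - 4 = -3.
Step 5. [x - 4 = -3] add 4: x sits inside (… - 4). So sub: x = 1.

Answer: x ∈ {1}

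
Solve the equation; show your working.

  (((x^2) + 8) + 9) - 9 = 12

Step 1. [(((x^2) + 8) + 9) - 9 = 12] the outer -9 inverts by adding 9. So sub: ((x^2) + 8) + 9 = 21.
Step 2. [((x^2) + 8) + 9 = 21] the outer +9 inverts by subtracting 9 ⇒ sub: (x^2) + 8 = 12.
Step 3. [(x^2) + 8 = 12] peel the +8: subtract 8 from each side. So sub: x^2 = 4.
Step 4. [x^2 = 4] √ both sides: 4 ≥ 0 gives two branches ⇒ sqrt: x = 2 or -2.

Answer: x ∈ {-2, 2}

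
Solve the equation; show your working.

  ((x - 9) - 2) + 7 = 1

Step 1. [((x - 9) - 2) + 7 = 1] +7 is outermost — subtract 7 both sides, so sub: (x - 9) - 2 = -6.
Step 2. [(x - 9) - 2 = -6] peel the -2: add 2 from each side. So sub: x - 9 = -4.
Step 3. [x - 9 = -4] 9 comes off first (add 9). So sub: x = 5.

Answer: x ∈ {5}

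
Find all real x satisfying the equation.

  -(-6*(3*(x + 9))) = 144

Step 1. [-(-6*(3*(x + 9))) = 144] flip signs both sides ⇒ neg: -6*(3*(x + 9)) = -144.
Step 2. [-6*(3*(x + 9)) = -144] LHS = -6·(…); ÷-6 both sides. So div: 3*(x + 9) = 24.
Step 3. [3*(x + 9) = 24] leading coefficient 3: divide by 3 ⇒ div: x + 9 = 8.
Step 4. [x + 9 = 8] the outer +9 inverts by subtracting 9. So sub: x = -1.

Answer: x ∈ {-1}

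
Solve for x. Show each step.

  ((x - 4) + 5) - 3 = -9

Step 1. [((x - 4) + 5) - 3 = -9] -3 is outermost — add 3 both sides, so sub: (x - 4) + 5 = -6.
Step 2. [(x - 4) + 5 = -6] the outer +5 inverts by subtracting 5 ⇒ sub: x - 4 = -11.
Step 3. [x - 4 = -11] add 4: x sits inside (… - 4). So sub: x = -7.

Answer: x ∈ {-7}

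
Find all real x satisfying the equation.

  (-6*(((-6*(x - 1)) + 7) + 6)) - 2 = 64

Step 1. [(-6*(((-6*(x - 1)) + 7) + 6)) - 2 = 64] add 2: x sits inside (… - 2), so sub: -6*(((-6*(x - 1)) + 7) + 6) = 66.
Step 2. [-6*(((-6*(x - 1)) + 7) + 6) = 66] leading coefficient -6: divide by -6 ⇒ div: ((-6*(x - 1)) + 7) + 6 = -11.
Step 3. [((-6*(x - 1)) + 7) + 6 = -11] subtract 6: x sits inside (… + 6) ⇒ sub: (-6*(x - 1)) + 7 = -17.
Step 4. [(-6*(x - 1)) + 7 = -17] the outer +7 inverts by subtracting 7 ⇒ sub: -6*(x - 1) = -24.
Step 5. [-6*(x - 1) = -24] -6 out front; divide by -6. So div: x - 1 = 4.
Step 6. [x - 1 = 4] add 1: x sits inside (… - 1) ⇒ sub: x = 5.

Answer: x ∈ {5}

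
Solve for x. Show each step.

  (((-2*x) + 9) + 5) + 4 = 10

Step 1. [(((-2*x) + 9) + 5) + 4 = 10] the outer +4 inverts by subtracting 4 ⇒ sub: ((-2*x) + 9) + 5 = 6.
Step 2. [((-2*x) + 9) + 5 = 6] peel the +5: subtract 5 from each side ⇒ sub: (-2*x) + 9 = 1.
Step 3. [(-2*x) + 9 = 1] 9 comes off first (subtract 9), so sub: -2*x = -8.
Step 4. [-2*x = -8] divide by the outer -2. So div: x = 4.

Answer: x ∈ {4}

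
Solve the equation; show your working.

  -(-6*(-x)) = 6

Step 1. [-(-6*(-x)) = 6] LHS negated; negate both sides, so neg: -6*(-x) = -6.
Step 2. [-6*(-x) = -6] LHS = -6·(…); ÷-6 both sides, so div: -x = 1.
Step 3. [-x = 1] flip signs both sides ⇒ neg: x = -1.

Answer: x ∈ {-1}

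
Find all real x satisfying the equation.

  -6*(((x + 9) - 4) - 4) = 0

Step 1. [-6*(((x + 9) - 4) - 4) = 0] LHS = -6·(…); ÷-6 both sides, so div: ((x + 9) - 4) - 4 = 0.
Step 2. [((x + 9) - 4) - 4 = 0] the outer -4 inverts by adding 4, so sub: (x + 9) - 4 = 4.
Step 3. [(x + 9) - 4 = 4] peel the -4: add 4 from each side ⇒ sub: x + 9 = 8.
Step 4. [x + 9 = 8] the outer +9 inverts by subtracting 9, so sub: x = -1.

Answer: x ∈ {-1}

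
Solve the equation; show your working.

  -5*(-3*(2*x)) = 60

Step 1. [-5*(-3*(2*x)) = 60] divide by the outer -5, so div: -3*(2*x) = -12.
Step 2. [-3*(2*x) = -12] leading coefficient -3: divide by -3 ⇒ div: 2*x = 4.
Step 3. [2*x = 4] 2·(inner) — divide through by 2 ⇒ div: x = 2.

Answer: x ∈ {2}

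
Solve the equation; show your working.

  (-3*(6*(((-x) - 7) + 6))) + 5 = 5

Step 1. [(-3*(6*(((-x) - 7) + 6))) + 5 = 5] 5 comes off first (subtract 5). So sub: -3*(6*(((-x) - 7) + 6)) = 0.
Step 2. [-3*(6*(((-x) - 7) + 6)) = 0] LHS = -3·(…); ÷-3 both sides ⇒ div: 6*(((-x) - 7) + 6) = 0.
Step 3. [6*(((-x) - 7) + 6) = 0] divide by the outer 6, so div: ((-x) - 7) + 6 = 0.
Step 4. [((-x) - 7) + 6 = 0] the outer +6 inverts by subtracting 6 ⇒ sub: (-x) - 7 = -6.
Step 5. [(-x) - 7 = -6] 7 comes off first (add 7) ⇒ sub: -x = 1.
Step 6. [-x = 1] flip signs both sides. So neg: x = -1.

Answer: x ∈ {-1}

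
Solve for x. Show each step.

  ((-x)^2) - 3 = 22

Step 1. [((-x)^2) - 3 = 22] 3 comes off first (add 3). So sub: (-x)^2 = 25.
Step 2. [(-x)^2 = 25] 25 ≥ 0, LHS is (·)² — take ±√, so sqrt: -x = 5 or -5.
Step 3. [-x = 5 or -5] leading − — multiply by −1 ⇒ neg: x = -5 or 5.

Answer: x ∈ {-5, 5}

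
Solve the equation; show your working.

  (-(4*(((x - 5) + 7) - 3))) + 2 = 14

Step 1. [(-(4*(((x - 5) + 7) - 3))) + 2 = 14] the outer +2 inverts by subtracting 2. So sub: -(4*(((x - 5) + 7) - 3)) = 12.
Step 2. [-(4*(((x - 5) + 7) - 3)) = 12] flip signs both sides ⇒ neg: 4*(((x - 5) + 7) - 3) = -12.
Step 3. [4*(((x - 5) + 7) - 3) = -12] 4·(inner) — divide through by 4, so div: ((x - 5) + 7) - 3 = -3.
Step 4. [((x - 5) + 7) - 3 = -3] the outer -3 inverts by adding 3 ⇒ sub: (x - 5) + 7 = 0.
Step 5. [(x - 5) + 7 = 0] the outer +7 inverts by subtracting 7, so sub: x - 5 = -7.
Step 6. [x - 5 = -7] -5 is outermost — add 5 both sides. So sub: x = -2.

Answer: x ∈ {-2}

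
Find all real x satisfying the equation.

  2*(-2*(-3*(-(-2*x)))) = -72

Step 1. [2*(-2*(-3*(-(-2*x)))) = -72] 2 out front; divide by 2, so div: -2*(-3*(-(-2*x))) = -36.
Step 2. [-2*(-3*(-(-2*x))) = -36] -2·(inner) — divide through by -2, so div: -3*(-(-2*x)) = 18.
Step 3. [-3*(-(-2*x)) = 18] divide by the outer -3. So div: -(-2*x) = -6.
Step 4. [-(-2*x) = -6] leading − — multiply by −1. So neg: -2*x = 6.
Step 5. [-2*x = 6] -2·(inner) — divide through by -2 ⇒ div: x = -3.

Answer: x ∈ {-3}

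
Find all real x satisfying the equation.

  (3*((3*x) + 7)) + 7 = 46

Step 1. [(3*((3*x) + 7)) + 7 = 46] peel the +7: subtract 7 from each side, so sub: 3*((3*x) + 7) = 39.
Step 2. [3*((3*x) + 7) = 39] 3 out front; divide by 3. So div: (3*x) + 7 = 13.
Step 3. [(3*x) + 7 = 13] +7 is outermost — subtract 7 both sides ⇒ sub: 3*x = 6.
Step 4. [3*x = 6] 3 out front; divide by 3, so div: x = 2.

Answer: x ∈ {2}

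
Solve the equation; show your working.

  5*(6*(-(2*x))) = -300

Step 1. [5*(6*(-(2*x))) = -300] 5·(inner) — divide through by 5, so div: 6*(-(2*x)) = -60.
Step 2. [6*(-(2*x)) = -60] 6·(inner) — divide through by 6, so div: -(2*x) = -10.
Step 3. [-(2*x) = -10] flip signs both sides, so neg: 2*x = 10.
Step 4. [2*x = 10] LHS = 2·(…); ÷2 both sides, so div: x = 5.

Answer: x ∈ {5}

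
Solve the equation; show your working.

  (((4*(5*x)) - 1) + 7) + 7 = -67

Step 1. [(((4*(5*x)) - 1) + 7) + 7 = -67] 7 comes off first (subtract 7), so sub: ((4*(5*x)) - 1) + 7 = -74.
Step 2. [((4*(5*x)) - 1) + 7 = -74] the outer +7 inverts by subtracting 7, so sub: (4*(5*x)) - 1 = -81.
Step 3. [(4*(5*x)) - 1 = -81] peel the -1: add 1 from each side. So sub: 4*(5*x) = -80.
Step 4. [4*(5*x) = -80] leading coefficient 4: divide by 4, so div: 5*x = -20.
Step 5. [5*x = -20] divide by the outer 5, so div: x = -4.

Answer: x ∈ {-4}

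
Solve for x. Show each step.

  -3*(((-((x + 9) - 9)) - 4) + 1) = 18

Step 1. [-3*(((-((x + 9) - 9)) - 4) + 1) = 18] divide by the outer -3 ⇒ div: ((-((x + 9) - 9)) - 4) + 1 = -6.
Step 2. [((-((x + 9) - 9)) - 4) + 1 = -6] subtract 1: x sits inside (… + 1), so sub: (-((x + 9) - 9)) - 4 = -7.
Step 3. [(-((x + 9) - 9)) - 4 = -7] -4 is outermost — add 4 both sides. So sub: -((x + 9) - 9) = -3.
Step 4. [-((x + 9) - 9) = -3] LHS negated; negate both sides ⇒ neg: (x + 9) - 9 = 3.
Step 5. [(x + 9) - 9 = 3] 9 comes off first (add 9) ⇒ sub: x + 9 = 12.
Step 6. [x + 9 = 12] the outer +9 inverts by subtracting 9 ⇒ sub: x = 3.

Answer: x ∈ {3}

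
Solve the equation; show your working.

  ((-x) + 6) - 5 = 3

Step 1. [((-x) + 6) - 5 = 3] 5 comes off first (add 5), so sub: (-x) + 6 = 8.
Step 2. [(-x) + 6 = 8] peel the +6: subtract 6 from each side, so sub: -x = 2.
Step 3. [-x = 2] LHS negated; negate both sides, so neg: x = -2.

Answer: x ∈ {-2}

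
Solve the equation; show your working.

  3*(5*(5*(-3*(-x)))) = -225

Step 1. [3*(5*(5*(-3*(-x)))) = -225] divide by the outer 3 ⇒ div: 5*(5*(-3*(-x))) = -75.
Step 2. [5*(5*(-3*(-x))) = -75] LHS = 5·(…); ÷5 both sides ⇒ div: 5*(-3*(-x)) = -15.
Step 3. [5*(-3*(-x)) = -15] LHS = 5·(…); ÷5 both sides. So div: -3*(-x) = -3.
Step 4. [-3*(-x) = -3] LHS = -3·(…); ÷-3 both sides. So div: -x = 1.
Step 5. [-x = 1] flip signs both sides, so neg: x = -1.

Answer: x ∈ {-1}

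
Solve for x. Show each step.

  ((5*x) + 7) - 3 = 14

Step 1. [((5*x) + 7) - 3 = 14] add 3: x sits inside (… - 3), so sub: (5*x) + 7 = 17.
Step 2. [(5*x) + 7 = 17] 7 comes off first (subtract 7). So sub: 5*x = 10.
Step 3. [5*x = 10] 5·(inner) — divide through by 5. So div: x = 2.

Answer: x ∈ {2}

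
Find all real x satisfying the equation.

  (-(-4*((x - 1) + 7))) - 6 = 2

Step 1. [(-(-4*((x - 1) + 7))) - 6 = 2] the outer -6 inverts by adding 6. So sub: -(-4*((x - 1) + 7)) = 8.
Step 2. [-(-4*((x - 1) + 7)) = 8] leading − — multiply by −1. So neg: -4*((x - 1) + 7) = -8.
Step 3. [-4*((x - 1) + 7) = -8] -4 out front; divide by -4. So div: (x - 1) + 7 = 2.
Step 4. [(x - 1) + 7 = 2] subtract 7: x sits inside (… + 7) ⇒ sub: x - 1 = -5.
Step 5. [x - 1 = -5] 1 comes off first (add 1). So sub: x = -4.

Answer: x ∈ {-4}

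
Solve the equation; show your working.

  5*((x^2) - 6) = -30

Step 1. [5*((x^2) - 6) = -30] 5 out front; divide by 5 ⇒ div: (x^2) - 6 = -6.
Step 2. [(x^2) - 6 = -6] -6 is outermost — add 6 both sides. So sub: x^2 = 0.
Step 3. [x^2 = 0] LHS squared, RHS 0 ≥ 0: apply √ (±) ⇒ sqrt: x = 0.

Answer: x ∈ {0}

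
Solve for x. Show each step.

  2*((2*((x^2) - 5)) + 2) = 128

Step 1. [2*((2*((x^2) - 5)) + 2) = 128] divide by the outer 2, so div: (2*((x^2) - 5)) + 2 = 64.
Step 2. [(2*((x^2) - 5)) + 2 = 64] peel the +2: subtract 2 from each side. So sub: 2*((x^2) - 5) = 62.
Step 3. [2*((x^2) - 5) = 62] leading coefficient 2: divide by 2, so div: (x^2) - 5 = 31.
Step 4. [(x^2) - 5 = 31] -5 is outermost — add 5 both sides, so sub: x^2 = 36.
Step 5. [x^2 = 36] 36 ≥ 0, LHS is (·)² — take ±√. So sqrt: x = 6 or -6.

Answer: x ∈ {-6, 6}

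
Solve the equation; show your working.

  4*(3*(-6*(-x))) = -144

Step 1. [4*(3*(-6*(-x))) = -144] divide by the outer 4, so div: 3*(-6*(-x)) = -36.
Step 2. [3*(-6*(-x)) = -36] 3·(inner) — divide through by 3. So div: -6*(-x) = -12.
Step 3. [-6*(-x) = -12] divide by the outer -6 ⇒ div: -x = 2.
Step 4. [-x = 2] LHS negated; negate both sides, so neg: x = -2.

Answer: x ∈ {-2}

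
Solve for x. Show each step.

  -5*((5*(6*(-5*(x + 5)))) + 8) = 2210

Step 1. [-5*((5*(6*(-5*(x + 5)))) + 8) = 2210] leading coefficient -5: divide by -5 ⇒ div: (5*(6*(-5*(x + 5)))) + 8 = -442.
Step 2. [(5*(6*(-5*(x + 5)))) + 8 = -442] the outer +8 inverts by subtracting 8 ⇒ sub: 5*(6*(-5*(x + 5))) = -450.
Step 3. [5*(6*(-5*(x + 5))) = -450] divide by the outer 5, so div: 6*(-5*(x + 5)) = -90.
Step 4. [6*(-5*(x + 5)) = -90] 6·(inner) — divide through by 6 ⇒ div: -5*(x + 5) = -15.
Step 5. [-5*(x + 5) = -15] divide by the outer -5, so div: x + 5 = 3.
Step 6. [x + 5 = 3] subtract 5: x sits inside (… + 5). So sub: x = -2.

Answer: x ∈ {-2}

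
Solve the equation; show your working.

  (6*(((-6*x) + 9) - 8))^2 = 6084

Step 1. [(6*(((-6*x) + 9) - 8))^2 = 6084] LHS squared, RHS 6084 ≥ 0: apply √ (±) ⇒ sqrt: 6*(((-6*x) + 9) - 8) = 78 or -78.
Step 2. [6*(((-6*x) + 9) - 8) = 78 or -78] leading coefficient 6: divide by 6, so div: ((-6*x) + 9) - 8 = 13 or -13.
Step 3. [((-6*x) + 9) - 8 = 13 or -13] 8 comes off first (add 8), so sub: (-6*x) + 9 = 21 or -5.
Step 4. [(-6*x) + 9 = 21 or -5] +9 is outermost — subtract 9 both sides. So sub: -6*x = 12 or -14.
Step 5. [-6*x = 12 or -14] -6 out front; divide by -6. So div: x = -2 or 7/3.

Answer: x ∈ {-2, 7/3}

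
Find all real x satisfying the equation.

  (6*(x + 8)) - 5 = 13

Step 1. [(6*(x + 8)) - 5 = 13] the outer -5 inverts by adding 5 ⇒ sub: 6*(x + 8) = 18.
Step 2. [6*(x + 8) = 18] divide by the outer 6, so div: x + 8 = 3.
Step 3. [x + 8 = 3] peel the +8: subtract 8 from each side ⇒ sub: x = -5.

Answer: x ∈ {-5}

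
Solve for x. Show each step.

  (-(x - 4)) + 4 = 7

Step 1. [(-(x - 4)) + 4 = 7] subtract 4: x sits inside (… + 4). So sub: -(x - 4) = 3.
Step 2. [-(x - 4) = 3] flip signs both sides ⇒ neg: x - 4 = -3.
Step 3. [x - 4 = -3] add 4: x sits inside (… - 4) ⇒ sub: x = 1.

Answer: x ∈ {1}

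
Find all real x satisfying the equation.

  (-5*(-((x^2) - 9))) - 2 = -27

Step 1. [(-5*(-((x^2) - 9))) - 2 = -27] 2 comes off first (add 2) ⇒ sub: -5*(-((x^2) - 9)) = -25.
Step 2. [-5*(-((x^2) - 9)) = -25] -5·(inner) — divide through by -5. So div: -((x^2) - 9) = 5.
Step 3. [-((x^2) - 9) = 5] flip signs both sides ⇒ neg: (x^2) - 9 = -5.
Step 4. [(x^2) - 9 = -5] -9 is outermost — add 9 both sides, so sub: x^2 = 4.
Step 5. [x^2 = 4] √ both sides: 4 ≥ 0 gives two branches, so sqrt: x = 2 or -2.

Answer: x ∈ {-2, 2}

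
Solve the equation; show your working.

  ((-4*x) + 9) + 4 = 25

Step 1. [((-4*x) + 9) + 4 = 25] +4 is outermost — subtract 4 both sides. So sub: (-4*x) + 9 = 21.
Step 2. [(-4*x) + 9 = 21] subtract 9: x sits inside (… + 9). So sub: -4*x = 12.
Step 3. [-4*x = 12] -4 out front; divide by -4, so div: x = -3.

Answer: x ∈ {-3}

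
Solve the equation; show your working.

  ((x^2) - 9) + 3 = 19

Step 1. [((x^2) - 9) + 3 = 19] the outer +3 inverts by subtracting 3, so sub: (x^2) - 9 = 16.
Step 2. [(x^2) - 9 = 16] -9 is outermost — add 9 both sides, so sub: x^2 = 25.
Step 3. [x^2 = 25] √ both sides: 25 ≥ 0 gives two branches. So sqrt: x = 5 or -5.

Answer: x ∈ {-5, 5}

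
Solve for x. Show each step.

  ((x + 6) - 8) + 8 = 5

Step 1. [((x + 6) - 8) + 8 = 5] the outer +8 inverts by subtracting 8. So sub: (x + 6) - 8 = -3.
Step 2. [(x + 6) - 8 = -3] peel the -8: add 8 from each side. So sub: x + 6 = 5.
Step 3. [x + 6 = 5] the outer +6 inverts by subtracting 6. So sub: x = -1.

Answer: x ∈ {-1}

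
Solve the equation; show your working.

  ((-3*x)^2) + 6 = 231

Step 1. [((-3*x)^2) + 6 = 231] peel the +6: subtract 6 from each side. So sub: (-3*x)^2 = 225.
Step 2. [(-3*x)^2 = 225] LHS squared, RHS 225 ≥ 0: apply √ (±). So sqrt: -3*x = 15 or -15.
Step 3. [-3*x = 15 or -15] -3 out front; divide by -3. So div: x = -5 or 5.

Answer: x ∈ {-5, 5}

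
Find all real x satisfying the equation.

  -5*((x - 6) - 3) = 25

Step 1. [-5*((x - 6) - 3) = 25] LHS = -5·(…); ÷-5 both sides, so div: (x - 6) - 3 = -5.
Step 2. [(x - 6) - 3 = -5] peel the -3: add 3 from each side. So sub: x - 6 = -2.
Step 3. [x - 6 = -2] the outer -6 inverts by adding 6, so sub: x = 4.

Answer: x ∈ {4}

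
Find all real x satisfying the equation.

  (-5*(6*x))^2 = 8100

Step 1. [(-5*(6*x))^2 = 8100] 8100 ≥ 0, LHS is (·)² — take ±√. So sqrt: -5*(6*x) = 90 or -90.
Step 2. [-5*(6*x) = 90 or -90] -5 out front; divide by -5, so div: 6*x = -18 or 18.
Step 3. [6*x = -18 or 18] divide by the outer 6. So div: x = -3 or 3.

Answer: x ∈ {-3, 3}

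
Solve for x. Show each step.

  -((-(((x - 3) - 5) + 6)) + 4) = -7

Step 1. [-((-(((x - 3) - 5) + 6)) + 4) = -7] LHS negated; negate both sides, so neg: (-(((x - 3) - 5) + 6)) + 4 = 7.
Step 2. [(-(((x - 3) - 5) + 6)) + 4 = 7] peel the +4: subtract 4 from each side ⇒ sub: -(((x - 3) - 5) + 6) = 3.
Step 3. [-(((x - 3) - 5) + 6) = 3] LHS negated; negate both sides. So neg: ((x - 3) - 5) + 6 = -3.
Step 4. [((x - 3) - 5) + 6 = -3] +6 is outermost — subtract 6 both sides ⇒ sub: (x - 3) - 5 = -9.
Step 5. [(x - 3) - 5 = -9] 5 comes off first (add 5) ⇒ sub: x - 3 = -4.
Step 6. [x - 3 = -4] peel the -3: add 3 from each side ⇒ sub: x = -1.

Answer: x ∈ {-1}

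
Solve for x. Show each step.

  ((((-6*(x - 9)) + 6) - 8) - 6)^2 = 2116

Step 1. [((((-6*(x - 9)) + 6) - 8) - 6)^2 = 2116] 2116 ≥ 0, LHS is (·)² — take ±√. So sqrt: (((-6*(x - 9)) + 6) - 8) - 6 = 46 or -46.
Step 2. [(((-6*(x - 9)) + 6) - 8) - 6 = 46 or -46] -6 is outermost — add 6 both sides, so sub: ((-6*(x - 9)) + 6) - 8 = 52 or -40.
Step 3. [((-6*(x - 9)) + 6) - 8 = 52 or -40] add 8: x sits inside (… - 8). So sub: (-6*(x - 9)) + 6 = 60 or -32.
Step 4. [(-6*(x - 9)) + 6 = 60 or -32] +6 is outermost — subtract 6 both sides, so sub: -6*(x - 9) = 54 or -38.
Step 5. [-6*(x - 9) = 54 or -38] -6·(inner) — divide through by -6, so div: x - 9 = -9 or 19/3.
Step 6. [x - 9 = -9 or 19/3] peel the -9: add 9 from each side. So sub: x = 0 or 46/3.

Answer: x ∈ {0, 46/3}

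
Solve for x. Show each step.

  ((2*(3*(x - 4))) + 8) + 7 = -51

Step 1. [((2*(3*(x - 4))) + 8) + 7 = -51] subtract 7: x sits inside (… + 7), so sub: (2*(3*(x - 4))) + 8 = -58.
Step 2. [(2*(3*(x - 4))) + 8 = -58] 2 divides every term; factor it out. So factor: (3*(x - 4)) + 4 = -29.
Step 3. [(3*(x - 4)) + 4 = -29] the outer +4 inverts by subtracting 4. So sub: 3*(x - 4) = -33.
Step 4. [3*(x - 4) = -33] LHS = 3·(…); ÷3 both sides, so div: x - 4 = -11.
Step 5. [x - 4 = -11] add 4: x sits inside (… - 4) ⇒ sub: x = -7.

Answer: x ∈ {-7}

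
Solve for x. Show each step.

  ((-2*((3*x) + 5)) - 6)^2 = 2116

Step 1. [((-2*((3*x) + 5)) - 6)^2 = 2116] 2116 ≥ 0, LHS is (·)² — take ±√, so sqrt: (-2*((3*x) + 5)) - 6 = 46 or -46.
Step 2. [(-2*((3*x) + 5)) - 6 = 46 or -46] -6 is outermost — add 6 both sides, so sub: -2*((3*x) + 5) = 52 or -40.
Step 3. [-2*((3*x) + 5) = 52 or -40] leading coefficient -2: divide by -2. So div: (3*x) + 5 = -26 or 20.
Step 4. [(3*x) + 5 = -26 or 20] +5 is outermost — subtract 5 both sides ⇒ sub: 3*x = -31 or 15.
Step 5. [3*x = -31 or 15] 3·(inner) — divide through by 3 ⇒ div: x = -31/3 or 5.

Answer: x ∈ {-31/3, 5}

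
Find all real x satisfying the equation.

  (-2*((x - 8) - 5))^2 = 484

Step 1. [(-2*((x - 8) - 5))^2 = 484] LHS squared, RHS 484 ≥ 0: apply √ (±), so sqrt: -2*((x - 8) - 5) = 22 or -22.
Step 2. [-2*((x - 8) - 5) = 22 or -22] leading coefficient -2: divide by -2. So div: (x - 8) - 5 = -11 or 11.
Step 3. [(x - 8) - 5 = -11 or 11] 5 comes off first (add 5) ⇒ sub: x - 8 = -6 or 16.
Step 4. [x - 8 = -6 or 16] 8 comes off first (add 8). So sub: x = 2 or 24.

Answer: x ∈ {2, 24}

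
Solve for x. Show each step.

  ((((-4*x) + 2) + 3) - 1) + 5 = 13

Step 1. [((((-4*x) + 2) + 3) - 1) + 5 = 13] +5 is outermost — subtract 5 both sides. So sub: (((-4*x) + 2) + 3) - 1 = 8.
Step 2. [(((-4*x) + 2) + 3) - 1 = 8] -1 is outermost — add 1 both sides ⇒ sub: ((-4*x) + 2) + 3 = 9.
Step 3. [((-4*x) + 2) + 3 = 9] 3 comes off first (subtract 3) ⇒ sub: (-4*x) + 2 = 6.
Step 4. [(-4*x) + 2 = 6] +2 is outermost — subtract 2 both sides. So sub: -4*x = 4.
Step 5. [-4*x = 4] divide by the outer -4, so div: x = -1.

Answer: x ∈ {-1}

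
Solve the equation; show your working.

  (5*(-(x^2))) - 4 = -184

Step 1. [(5*(-(x^2))) - 4 = -184] 4 comes off first (add 4), so sub: 5*(-(x^2)) = -180.
Step 2. [5*(-(x^2)) = -180] leading coefficient 5: divide by 5. So div: -(x^2) = -36.
Step 3. [-(x^2) = -36] flip signs both sides ⇒ neg: x^2 = 36.
Step 4. [x^2 = 36] 36 ≥ 0, LHS is (·)² — take ±√, so sqrt: x = 6 or -6.

Answer: x ∈ {-6, 6}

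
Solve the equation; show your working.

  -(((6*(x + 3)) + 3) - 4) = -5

Step 1. [-(((6*(x + 3)) + 3) - 4) = -5] flip signs both sides, so neg: ((6*(x + 3)) + 3) - 4 = 5.
Step 2. [((6*(x + 3)) + 3) - 4 = 5] the outer -4 inverts by adding 4 ⇒ sub: (6*(x + 3)) + 3 = 9.
Step 3. [(6*(x + 3)) + 3 = 9] peel the +3: subtract 3 from each side ⇒ sub: 6*(x + 3) = 6.
Step 4. [6*(x + 3) = 6] divide by the outer 6, so div: x + 3 = 1.
Step 5. [x + 3 = 1] subtract 3: x sits inside (… + 3). So sub: x = -2.

Answer: x ∈ {-2}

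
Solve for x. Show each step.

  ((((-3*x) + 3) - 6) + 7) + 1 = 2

Step 1. [((((-3*x) + 3) - 6) + 7) + 1 = 2] subtract 1: x sits inside (… + 1) ⇒ sub: (((-3*x) + 3) - 6) + 7 = 1.
Step 2. [(((-3*x) + 3) - 6) + 7 = 1] peel the +7: subtract 7 from each side, so sub: ((-3*x) + 3) - 6 = -6.
Step 3. [((-3*x) + 3) - 6 = -6] 6 comes off first (add 6) ⇒ sub: (-3*x) + 3 = 0.
Step 4. [(-3*x) + 3 = 0] -3 divides every term; factor it out, so factor: x - 1 = 0.
Step 5. [x - 1 = 0] the outer -1 inverts by adding 1 ⇒ sub: x = 1.

Answer: x ∈ {1}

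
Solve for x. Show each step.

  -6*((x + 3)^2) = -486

Step 1. [-6*((x + 3)^2) = -486] -6·(inner) — divide through by -6, so div: (x + 3)^2 = 81.
Step 2. [(x + 3)^2 = 81] 81 ≥ 0, LHS is (·)² — take ±√ ⇒ sqrt: x + 3 = 9 or -9.
Step 3. [x + 3 = 9 or -9] peel the +3: subtract 3 from each side, so sub: x = 6 or -12.

Answer: x ∈ {-12, 6}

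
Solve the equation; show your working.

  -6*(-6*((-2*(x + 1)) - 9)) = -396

Step 1. [-6*(-6*((-2*(x + 1)) - 9)) = -396] leading coefficient -6: divide by -6 ⇒ div: -6*((-2*(x + 1)) - 9) = 66.
Step 2. [-6*((-2*(x + 1)) - 9) = 66] divide by the outer -6 ⇒ div: (-2*(x + 1)) - 9 = -11.
Step 3. [(-2*(x + 1)) - 9 = -11] peel the -9: add 9 from each side ⇒ sub: -2*(x + 1) = -2.
Step 4. [-2*(x + 1) = -2] LHS = -2·(…); ÷-2 both sides, so div: x + 1 = 1.
Step 5. [x + 1 = 1] 1 comes off first (subtract 1) ⇒ sub: x = 0.

Answer: x ∈ {0}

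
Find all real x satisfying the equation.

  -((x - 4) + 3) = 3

Step 1. [-((x - 4) + 3) = 3] LHS negated; negate both sides, so neg: (x - 4) + 3 = -3.
Step 2. [(x - 4) + 3 = -3] subtract 3: x sits inside (… + 3) ⇒ sub: x - 4 = -6.
Step 3. [x - 4 = -6] -4 is outermost — add 4 both sides ⇒ sub: x = -2.

Answer: x ∈ {-2}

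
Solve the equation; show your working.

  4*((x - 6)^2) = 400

Step 1. [4*((x - 6)^2) = 400] divide by the outer 4, so div: (x - 6)^2 = 100.
Step 2. [(x - 6)^2 = 100] LHS squared, RHS 100 ≥ 0: apply √ (±) ⇒ sqrt: x - 6 = 10 or -10.
Step 3. [x - 6 = 10 or -10] -6 is outermost — add 6 both sides, so sub: x = 16 or -4.

Answer: x ∈ {-4, 16}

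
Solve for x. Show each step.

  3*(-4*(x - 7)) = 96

Step 1. [3*(-4*(x - 7)) = 96] 3·(inner) — divide through by 3. So div: -4*(x - 7) = 32.
Step 2. [-4*(x - 7) = 32] -4·(inner) — divide through by -4. So div: x - 7 = -8.
Step 3. [x - 7 = -8] the outer -7 inverts by adding 7 ⇒ sub: x = -1.

Answer: x ∈ {-1}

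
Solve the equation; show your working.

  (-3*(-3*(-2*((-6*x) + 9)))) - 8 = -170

Step 1. [(-3*(-3*(-2*((-6*x) + 9)))) - 8 = -170] the outer -8 inverts by adding 8, so sub: -3*(-3*(-2*((-6*x) + 9))) = -162.
Step 2. [-3*(-3*(-2*((-6*x) + 9))) = -162] LHS = -3·(…); ÷-3 both sides, so div: -3*(-2*((-6*x) + 9)) = 54.
Step 3. [-3*(-2*((-6*x) + 9)) = 54] -3 out front; divide by -3. So div: -2*((-6*x) + 9) = -18.
Step 4. [-2*((-6*x) + 9) = -18] divide by the outer -2. So div: (-6*x) + 9 = 9.
Step 5. [(-6*x) + 9 = 9] +9 is outermost — subtract 9 both sides. So sub: -6*x = 0.
Step 6. [-6*x = 0] divide by the outer -6, so div: x = 0.

Answer: x ∈ {0}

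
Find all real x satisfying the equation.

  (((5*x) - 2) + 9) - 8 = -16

Step 1. [(((5*x) - 2) + 9) - 8 = -16] 8 comes off first (add 8), so sub: ((5*x) - 2) + 9 = -8.
Step 2. [((5*x) - 2) + 9 = -8] +9 is outermost — subtract 9 both sides ⇒ sub: (5*x) - 2 = -17.
Step 3. [(5*x) - 2 = -17] 2 comes off first (add 2), so sub: 5*x = -15.
Step 4. [5*x = -15] 5·(inner) — divide through by 5, so div: x = -3.

Answer: x ∈ {-3}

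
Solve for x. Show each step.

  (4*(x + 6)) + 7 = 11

Step 1. [(4*(x + 6)) + 7 = 11] subtract 7: x sits inside (… + 7) ⇒ sub: 4*(x + 6) = 4.
Step 2. [4*(x + 6) = 4] leading coefficient 4: divide by 4. So div: x + 6 = 1.
Step 3. [x + 6 = 1] subtract 6: x sits inside (… + 6), so sub: x = -5.

Answer: x ∈ {-5}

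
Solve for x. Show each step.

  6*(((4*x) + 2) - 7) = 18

Step 1. [6*(((4*x) + 2) - 7) = 18] divide by the outer 6 ⇒ div: ((4*x) + 2) - 7 = 3.
Step 2. [((4*x) + 2) - 7 = 3] add 7: x sits inside (… - 7) ⇒ sub: (4*x) + 2 = 10.
Step 3. [(4*x) + 2 = 10] the outer +2 inverts by subtracting 2, so sub: 4*x = 8.
Step 4. [4*x = 8] leading coefficient 4: divide by 4. So div: x = 2.

Answer: x ∈ {2}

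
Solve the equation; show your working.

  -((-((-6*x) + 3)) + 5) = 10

Step 1. [-((-((-6*x) + 3)) + 5) = 10] leading − — multiply by −1 ⇒ neg: (-((-6*x) + 3)) + 5 = -10.
Step 2. [(-((-6*x) + 3)) + 5 = -10] the outer +5 inverts by subtracting 5. So sub: -((-6*x) + 3) = -15.
Step 3. [-((-6*x) + 3) = -15] flip signs both sides ⇒ neg: (-6*x) + 3 = 15.
Step 4. [(-6*x) + 3 = 15] +3 is outermost — subtract 3 both sides ⇒ sub: -6*x = 12.
Step 5. [-6*x = 12] LHS = -6·(…); ÷-6 both sides, so div: x = -2.

Answer: x ∈ {-2}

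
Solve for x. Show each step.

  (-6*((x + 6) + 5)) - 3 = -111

Step 1. [(-6*((x + 6) + 5)) - 3 = -111] -3 is outermost — add 3 both sides ⇒ sub: -6*((x + 6) + 5) = -108.
Step 2. [-6*((x + 6) + 5) = -108] leading coefficient -6: divide by -6. So div: (x + 6) + 5 = 18.
Step 3. [(x + 6) + 5 = 18] subtract 5: x sits inside (… + 5) ⇒ sub: x + 6 = 13.
Step 4. [x + 6 = 13] peel the +6: subtract 6 from each side. So sub: x = 7.

Answer: x ∈ {7}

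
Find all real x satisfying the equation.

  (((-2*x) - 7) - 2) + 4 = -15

Step 1. [(((-2*x) - 7) - 2) + 4 = -15] peel the +4: subtract 4 from each side ⇒ sub: ((-2*x) - 7) - 2 = -19.
Step 2. [((-2*x) - 7) - 2 = -19] add 2: x sits inside (… - 2). So sub: (-2*x) - 7 = -17.
Step 3. [(-2*x) - 7 = -17] -7 is outermost — add 7 both sides, so sub: -2*x = -10.
Step 4. [-2*x = -10] -2 out front; divide by -2, so div: x = 5.

Answer: x ∈ {5}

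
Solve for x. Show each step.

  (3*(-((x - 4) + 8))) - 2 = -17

Step 1. [(3*(-((x - 4) + 8))) - 2 = -17] add 2: x sits inside (… - 2) ⇒ sub: 3*(-((x - 4) + 8)) = -15.
Step 2. [3*(-((x - 4) + 8)) = -15] LHS = 3·(…); ÷3 both sides, so div: -((x - 4) + 8) = -5.
Step 3. [-((x - 4) + 8) = -5] flip signs both sides. So neg: (x - 4) + 8 = 5.
Step 4. [(x - 4) + 8 = 5] peel the +8: subtract 8 from each side. So sub: x - 4 = -3.
Step 5. [x - 4 = -3] add 4: x sits inside (… - 4), so sub: x = 1.

Answer: x ∈ {1}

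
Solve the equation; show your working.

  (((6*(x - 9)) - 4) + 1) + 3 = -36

Step 1. [(((6*(x - 9)) - 4) + 1) + 3 = -36] peel the +3: subtract 3 from each side. So sub: ((6*(x - 9)) - 4) + 1 = -39.
Step 2. [((6*(x - 9)) - 4) + 1 = -39] 1 comes off first (subtract 1) ⇒ sub: (6*(x - 9)) - 4 = -40.
Step 3. [(6*(x - 9)) - 4 = -40] 4 comes off first (add 4). So sub: 6*(x - 9) = -36.
Step 4. [6*(x - 9) = -36] 6 out front; divide by 6, so div: x - 9 = -6.
Step 5. [x - 9 = -6] add 9: x sits inside (… - 9), so sub: x = 3.

Answer: x ∈ {3}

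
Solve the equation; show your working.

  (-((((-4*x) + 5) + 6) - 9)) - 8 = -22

Step 1. [(-((((-4*x) + 5) + 6) - 9)) - 8 = -22] -8 is outermost — add 8 both sides ⇒ sub: -((((-4*x) + 5) + 6) - 9) = -14.
Step 2. [-((((-4*x) + 5) + 6) - 9) = -14] LHS negated; negate both sides, so neg: (((-4*x) + 5) + 6) - 9 = 14.
Step 3. [(((-4*x) + 5) + 6) - 9 = 14] 9 comes off first (add 9). So sub: ((-4*x) + 5) + 6 = 23.
Step 4. [((-4*x) + 5) + 6 = 23] peel the +6: subtract 6 from each side. So sub: (-4*x) + 5 = 17.
Step 5. [(-4*x) + 5 = 17] subtract 5: x sits inside (… + 5). So sub: -4*x = 12.
Step 6. [-4*x = 12] -4 out front; divide by -4 ⇒ div: x = -3.

Answer: x ∈ {-3}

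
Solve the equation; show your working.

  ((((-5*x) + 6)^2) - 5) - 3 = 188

Step 1. [((((-5*x) + 6)^2) - 5) - 3 = 188] add 3: x sits inside (… - 3) ⇒ sub: (((-5*x) + 6)^2) - 5 = 191.
Step 2. [(((-5*x) + 6)^2) - 5 = 191] peel the -5: add 5 from each side. So sub: ((-5*x) + 6)^2 = 196.
Step 3. [((-5*x) + 6)^2 = 196] LHS squared, RHS 196 ≥ 0: apply √ (±) ⇒ sqrt: (-5*x) + 6 = 14 or -14.
Step 4. [(-5*x) + 6 = 14 or -14] peel the +6: subtract 6 from each side, so sub: -5*x = 8 or -20.
Step 5. [-5*x = 8 or -20] LHS = -5·(…); ÷-5 both sides. So div: x = -8/5 or 4.

Answer: x ∈ {-8/5, 4}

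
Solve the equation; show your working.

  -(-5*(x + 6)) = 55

Step 1. [-(-5*(x + 6)) = 55] LHS negated; negate both sides. So neg: -5*(x + 6) = -55.
Step 2. [-5*(x + 6) = -55] -5 out front; divide by -5. So div: x + 6 = 11.
Step 3. [x + 6 = 11] subtract 6: x sits inside (… + 6) ⇒ sub: x = 5.

Answer: x ∈ {5}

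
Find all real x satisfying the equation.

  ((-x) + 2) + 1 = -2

Step 1. [((-x) + 2) + 1 = -2] 1 comes off first (subtract 1) ⇒ sub: (-x) + 2 = -3.
Step 2. [(-x) + 2 = -3] peel the +2: subtract 2 from each side, so sub: -x = -5.
Step 3. [-x = -5] LHS negated; negate both sides. So neg: x = 5.

Answer: x ∈ {5}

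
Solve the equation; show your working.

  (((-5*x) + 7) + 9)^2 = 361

Step 1. [(((-5*x) + 7) + 9)^2 = 361] LHS squared, RHS 361 ≥ 0: apply √ (±). So sqrt: ((-5*x) + 7) + 9 = 19 or -19.
Step 2. [((-5*x) + 7) + 9 = 19 or -19] peel the +9: subtract 9 from each side, so sub: (-5*x) + 7 = 10 or -28.
Step 3. [(-5*x) + 7 = 10 or -28] peel the +7: subtract 7 from each side. So sub: -5*x = 3 or -35.
Step 4. [-5*x = 3 or -35] -5·(inner) — divide through by -5, so div: x = -3/5 or 7.

Answer: x ∈ {-3/5, 7}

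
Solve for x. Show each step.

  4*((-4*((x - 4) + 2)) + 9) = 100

Step 1. [4*((-4*((x - 4) + 2)) + 9) = 100] 4·(inner) — divide through by 4 ⇒ div: (-4*((x - 4) + 2)) + 9 = 25.
Step 2. [(-4*((x - 4) + 2)) + 9 = 25] +9 is outermost — subtract 9 both sides, so sub: -4*((x - 4) + 2) = 16.
Step 3. [-4*((x - 4) + 2) = 16] LHS = -4·(…); ÷-4 both sides. So div: (x - 4) + 2 = -4.
Step 4. [(x - 4) + 2 = -4] peel the +2: subtract 2 from each side. So sub: x - 4 = -6.
Step 5. [x - 4 = -6] -4 is outermost — add 4 both sides, so sub: x = -2.

Answer: x ∈ {-2}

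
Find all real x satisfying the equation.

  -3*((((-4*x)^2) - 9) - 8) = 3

Step 1. [-3*((((-4*x)^2) - 9) - 8) = 3] -3 out front; divide by -3. So div: (((-4*x)^2) - 9) - 8 = -1.
Step 2. [(((-4*x)^2) - 9) - 8 = -1] -8 is outermost — add 8 both sides, so sub: ((-4*x)^2) - 9 = 7.
Step 3. [((-4*x)^2) - 9 = 7] -9 is outermost — add 9 both sides, so sub: (-4*x)^2 = 16.
Step 4. [(-4*x)^2 = 16] √ both sides: 16 ≥ 0 gives two branches. So sqrt: -4*x = 4 or -4.
Step 5. [-4*x = 4 or -4] leading coefficient -4: divide by -4. So div: x = -1 or 1.

Answer: x ∈ {-1, 1}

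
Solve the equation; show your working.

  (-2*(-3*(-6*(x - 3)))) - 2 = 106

Step 1. [(-2*(-3*(-6*(x - 3)))) - 2 = 106] -2 divides every term; factor it out ⇒ factor: (-3*(-6*(x - 3))) + 1 = -53.
Step 2. [(-3*(-6*(x - 3))) + 1 = -53] 1 comes off first (subtract 1), so sub: -3*(-6*(x - 3)) = -54.
Step 3. [-3*(-6*(x - 3)) = -54] -3 out front; divide by -3 ⇒ div: -6*(x - 3) = 18.
Step 4. [-6*(x - 3) = 18] -6 out front; divide by -6. So div: x - 3 = -3.
Step 5. [x - 3 = -3] peel the -3: add 3 from each side ⇒ sub: x = 0.

Answer: x ∈ {0}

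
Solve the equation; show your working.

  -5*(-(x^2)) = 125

Step 1. [-5*(-(x^2)) = 125] divide by the outer -5 ⇒ div: -(x^2) = -25.
Step 2. [-(x^2) = -25] flip signs both sides. So neg: x^2 = 25.
Step 3. [x^2 = 25] √ both sides: 25 ≥ 0 gives two branches ⇒ sqrt: x = 5 or -5.

Answer: x ∈ {-5, 5}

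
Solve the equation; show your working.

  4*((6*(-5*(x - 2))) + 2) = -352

Step 1. [4*((6*(-5*(x - 2))) + 2) = -352] 4 out front; divide by 4 ⇒ div: (6*(-5*(x - 2))) + 2 = -88.
Step 2. [(6*(-5*(x - 2))) + 2 = -88] peel the +2: subtract 2 from each side, so sub: 6*(-5*(x - 2)) = -90.
Step 3. [6*(-5*(x - 2)) = -90] 6 out front; divide by 6, so div: -5*(x - 2) = -15.
Step 4. [-5*(x - 2) = -15] leading coefficient -5: divide by -5 ⇒ div: x - 2 = 3.
Step 5. [x - 2 = 3] -2 is outermost — add 2 both sides. So sub: x = 5.

Answer: x ∈ {5}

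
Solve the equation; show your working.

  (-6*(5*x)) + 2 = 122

Step 1. [(-6*(5*x)) + 2 = 122] subtract 2: x sits inside (… + 2). So sub: -6*(5*x) = 120.
Step 2. [-6*(5*x) = 120] -6·(inner) — divide through by -6. So div: 5*x = -20.
Step 3. [5*x = -20] divide by the outer 5. So div: x = -4.

Answer: x ∈ {-4}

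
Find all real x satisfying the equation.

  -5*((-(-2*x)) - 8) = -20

Step 1. [-5*((-(-2*x)) - 8) = -20] LHS = -5·(…); ÷-5 both sides ⇒ div: (-(-2*x)) - 8 = 4.
Step 2. [(-(-2*x)) - 8 = 4] the outer -8 inverts by adding 8 ⇒ sub: -(-2*x) = 12.
Step 3. [-(-2*x) = 12] flip signs both sides ⇒ neg: -2*x = -12.
Step 4. [-2*x = -12] leading coefficient -2: divide by -2 ⇒ div: x = 6.

Answer: x ∈ {6}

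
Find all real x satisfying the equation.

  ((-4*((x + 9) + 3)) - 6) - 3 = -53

Step 1. [((-4*((x + 9) + 3)) - 6) - 3 = -53] the outer -3 inverts by adding 3, so sub: (-4*((x + 9) + 3)) - 6 = -50.
Step 2. [(-4*((x + 9) + 3)) - 6 = -50] the outer -6 inverts by adding 6. So sub: -4*((x + 9) + 3) = -44.
Step 3. [-4*((x + 9) + 3) = -44] LHS = -4·(…); ÷-4 both sides. So div: (x + 9) + 3 = 11.
Step 4. [(x + 9) + 3 = 11] the outer +3 inverts by subtracting 3, so sub: x + 9 = 8.
Step 5. [x + 9 = 8] the outer +9 inverts by subtracting 9. So sub: x = -1.

Answer: x ∈ {-1}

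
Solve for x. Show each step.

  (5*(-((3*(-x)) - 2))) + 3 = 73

Step 1. [(5*(-((3*(-x)) - 2))) + 3 = 73] the outer +3 inverts by subtracting 3, so sub: 5*(-((3*(-x)) - 2)) = 70.
Step 2. [5*(-((3*(-x)) - 2)) = 70] 5 out front; divide by 5 ⇒ div: -((3*(-x)) - 2) = 14.
Step 3. [-((3*(-x)) - 2) = 14] flip signs both sides, so neg: (3*(-x)) - 2 = -14.
Step 4. [(3*(-x)) - 2 = -14] -2 is outermost — add 2 both sides ⇒ sub: 3*(-x) = -12.
Step 5. [3*(-x) = -12] divide by the outer 3, so div: -x = -4.
Step 6. [-x = -4] flip signs both sides. So neg: x = 4.

Answer: x ∈ {4}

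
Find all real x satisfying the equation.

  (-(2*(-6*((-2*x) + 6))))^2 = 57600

Step 1. [(-(2*(-6*((-2*x) + 6))))^2 = 57600] LHS squared, RHS 57600 ≥ 0: apply √ (±). So sqrt: -(2*(-6*((-2*x) + 6))) = 240 or -240.
Step 2. [-(2*(-6*((-2*x) + 6))) = 240 or -240] flip signs both sides, so neg: 2*(-6*((-2*x) + 6)) = -240 or 240.
Step 3. [2*(-6*((-2*x) + 6)) = -240 or 240] 2 out front; divide by 2, so div: -6*((-2*x) + 6) = -120 or 120.
Step 4. [-6*((-2*x) + 6) = -120 or 120] -6 out front; divide by -6 ⇒ div: (-2*x) + 6 = 20 or -20.
Step 5. [(-2*x) + 6 = 20 or -20] 6 comes off first (subtract 6). So sub: -2*x = 14 or -26.
Step 6. [-2*x = 14 or -26] leading coefficient -2: divide by -2 ⇒ div: x = -7 or 13.

Answer: x ∈ {-7, 13}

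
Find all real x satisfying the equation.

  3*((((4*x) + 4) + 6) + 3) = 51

Step 1. [3*((((4*x) + 4) + 6) + 3) = 51] 3·(inner) — divide through by 3 ⇒ div: (((4*x) + 4) + 6) + 3 = 17.
Step 2. [(((4*x) + 4) + 6) + 3 = 17] peel the +3: subtract 3 from each side, so sub: ((4*x) + 4) + 6 = 14.
Step 3. [((4*x) + 4) + 6 = 14] subtract 6: x sits inside (… + 6) ⇒ sub: (4*x) + 4 = 8.
Step 4. [(4*x) + 4 = 8] common factor 4 (LHS and 8) — divide through. So factor: x + 1 = 2.
Step 5. [x + 1 = 2] subtract 1: x sits inside (… + 1). So sub: x = 1.

Answer: x ∈ {1}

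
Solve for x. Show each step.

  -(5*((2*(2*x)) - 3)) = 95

Step 1. [-(5*((2*(2*x)) - 3)) = 95] leading − — multiply by −1. So neg: 5*((2*(2*x)) - 3) = -95.
Step 2. [5*((2*(2*x)) - 3) = -95] 5 out front; divide by 5. So div: (2*(2*x)) - 3 = -19.
Step 3. [(2*(2*x)) - 3 = -19] 3 comes off first (add 3), so sub: 2*(2*x) = -16.
Step 4. [2*(2*x) = -16] 2 out front; divide by 2. So div: 2*x = -8.
Step 5. [2*x = -8] LHS = 2·(…); ÷2 both sides ⇒ div: x = -4.

Answer: x ∈ {-4}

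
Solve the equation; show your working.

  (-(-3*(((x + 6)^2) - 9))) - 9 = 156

Step 1. [(-(-3*(((x + 6)^2) - 9))) - 9 = 156] peel the -9: add 9 from each side. So sub: -(-3*(((x + 6)^2) - 9)) = 165.
Step 2. [-(-3*(((x + 6)^2) - 9)) = 165] leading − — multiply by −1 ⇒ neg: -3*(((x + 6)^2) - 9) = -165.
Step 3. [-3*(((x + 6)^2) - 9) = -165] divide by the outer -3. So div: ((x + 6)^2) - 9 = 55.
Step 4. [((x + 6)^2) - 9 = 55] 9 comes off first (add 9). So sub: (x + 6)^2 = 64.
Step 5. [(x + 6)^2 = 64] LHS squared, RHS 64 ≥ 0: apply √ (±) ⇒ sqrt: x + 6 = 8 or -8.
Step 6. [x + 6 = 8 or -8] +6 is outermost — subtract 6 both sides ⇒ sub: x = 2 or -14.

Answer: x ∈ {-14, 2}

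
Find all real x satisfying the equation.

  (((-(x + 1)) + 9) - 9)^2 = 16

Step 1. [(((-(x + 1)) + 9) - 9)^2 = 16] √ both sides: 16 ≥ 0 gives two branches, so sqrt: ((-(x + 1)) + 9) - 9 = 4 or -4.
Step 2. [((-(x + 1)) + 9) - 9 = 4 or -4] add 9: x sits inside (… - 9). So sub: (-(x + 1)) + 9 = 13 or 5.
Step 3. [(-(x + 1)) + 9 = 13 or 5] the outer +9 inverts by subtracting 9, so sub: -(x + 1) = 4 or -4.
Step 4. [-(x + 1) = 4 or -4] leading − — multiply by −1. So neg: x + 1 = -4 or 4.
Step 5. [x + 1 = -4 or 4] the outer +1 inverts by subtracting 1. So sub: x = -5 or 3.

Answer: x ∈ {-5, 3}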